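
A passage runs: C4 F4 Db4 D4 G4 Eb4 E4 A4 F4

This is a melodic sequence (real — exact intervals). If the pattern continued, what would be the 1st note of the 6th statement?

Grouping in 3s, the 1st note of each cell is C4, D4, E4.
Carrying that up a 2nd forward: F#4 → G#4 → A#4.

A#4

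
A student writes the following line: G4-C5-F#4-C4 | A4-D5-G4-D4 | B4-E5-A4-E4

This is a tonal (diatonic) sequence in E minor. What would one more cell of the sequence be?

The 4-note cells begin on G4, A4, B4 — each up a 2nd from the last.
From C5 the diatonic shape gives C5 F#5 B4 F#4.

C5 F#5 B4 F#4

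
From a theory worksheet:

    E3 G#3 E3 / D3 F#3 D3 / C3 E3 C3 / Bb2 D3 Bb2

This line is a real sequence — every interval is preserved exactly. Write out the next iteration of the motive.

With a 3-note motive the entries are E3, D3, C3, Bb2, each down a 2nd from the previous.
From Ab2 the exact shape gives Ab2 C3 Ab2.

Ab2 C3 Ab2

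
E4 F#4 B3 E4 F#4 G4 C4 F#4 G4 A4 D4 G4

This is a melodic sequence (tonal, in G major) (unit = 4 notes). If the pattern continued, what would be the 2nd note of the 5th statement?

With 4-note cells, note 2 of each statement runs F#4, G4, A4.
Extending up a 2nd: B4 → C5.

C5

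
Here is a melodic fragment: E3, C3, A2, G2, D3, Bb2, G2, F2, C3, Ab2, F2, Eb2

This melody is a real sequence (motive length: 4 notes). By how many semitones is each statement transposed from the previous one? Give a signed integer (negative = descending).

Taking 4-note groups, the heads are E3, D3, C3: the pattern moves down a 2nd.
E3 to D3 spans -2 semitones.

-2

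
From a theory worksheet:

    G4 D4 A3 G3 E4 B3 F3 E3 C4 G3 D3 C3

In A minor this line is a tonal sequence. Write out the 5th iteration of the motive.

The 4-note cells begin on G4, E4, C4 — each down a 3rd from the last.
Continuing the starts: A3 → F3.
From F3 the diatonic shape gives F3 C3 G2 F2.

F3 C3 G2 F2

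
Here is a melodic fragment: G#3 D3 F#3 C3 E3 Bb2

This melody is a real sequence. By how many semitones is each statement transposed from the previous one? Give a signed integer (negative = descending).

-2

Taking 2-note groups, the heads are G#3, F#3, E3: the pattern moves down a 2nd.
Counting half-steps from G#3 to F#3: -2.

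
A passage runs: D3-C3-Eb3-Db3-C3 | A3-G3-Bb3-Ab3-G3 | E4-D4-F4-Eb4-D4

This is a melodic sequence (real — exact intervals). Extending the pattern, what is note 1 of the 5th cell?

With 5-note cells, note 1 of each statement runs D3, A3, E4.
Each moves up a 5th. Continuing: B4 → F#5.

F#5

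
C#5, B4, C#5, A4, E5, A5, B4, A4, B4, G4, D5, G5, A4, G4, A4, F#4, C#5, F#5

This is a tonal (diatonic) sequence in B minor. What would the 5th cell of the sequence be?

F#4 E4 F#4 D4 A4 D5

The 6-note cells begin on C#5, B4, A4 — each down a 2nd from the last.
Extending down a 2nd: G4 → F#4.
From F#4 the diatonic shape gives F#4 E4 F#4 D4 A4 D5.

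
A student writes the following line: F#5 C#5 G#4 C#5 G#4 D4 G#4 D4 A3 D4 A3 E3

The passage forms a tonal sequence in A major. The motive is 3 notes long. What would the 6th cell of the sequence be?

Unit = 3 notes; the statements start on F#5, C#5, G#4, D4, moving down a 4th each time.
Carrying on: A3 → E3.
Statement 6 starts on E3 and keeps the same diatonic contour: E3 B2 F#2.

E3 B2 F#2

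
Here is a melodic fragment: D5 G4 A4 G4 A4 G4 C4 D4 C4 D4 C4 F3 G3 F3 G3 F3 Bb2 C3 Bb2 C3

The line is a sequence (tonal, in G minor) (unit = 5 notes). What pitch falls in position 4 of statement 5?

Grouping in 5s, the 4th note of each cell is G4, C4, F3, Bb2.
Each moves down a 5th; the next is Eb2.

Eb2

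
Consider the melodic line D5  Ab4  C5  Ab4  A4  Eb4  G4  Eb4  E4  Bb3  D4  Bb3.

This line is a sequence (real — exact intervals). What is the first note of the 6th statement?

C#3

Taking 4-note groups, the heads are D5, A4, E4: the pattern moves down a 4th.
Continuing: B3 → F#3 → C#3. Statement 6 starts on C#3.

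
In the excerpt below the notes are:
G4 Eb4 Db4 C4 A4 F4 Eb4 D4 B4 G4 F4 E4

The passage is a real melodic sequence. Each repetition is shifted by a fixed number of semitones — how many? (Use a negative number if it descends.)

2

Taking 4-note groups, the heads are G4, A4, B4: the pattern moves up a 2nd.
Counting half-steps from G4 to A4: 2.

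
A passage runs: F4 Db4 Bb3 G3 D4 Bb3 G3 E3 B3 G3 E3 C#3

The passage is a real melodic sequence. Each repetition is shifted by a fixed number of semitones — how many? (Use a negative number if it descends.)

-3

Unit = 4 notes; the statements start on F4, D4, B3, moving down a 3rd each time.
Counting half-steps from F4 to D4: -3.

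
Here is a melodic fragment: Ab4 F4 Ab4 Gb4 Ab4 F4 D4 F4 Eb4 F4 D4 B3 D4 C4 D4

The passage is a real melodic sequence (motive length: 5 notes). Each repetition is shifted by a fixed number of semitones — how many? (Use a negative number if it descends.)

The 5-note cells begin on Ab4, F4, D4 — each down a 3rd from the last.
Ab4→F4 is 65 − 68 = -3 semitones.

-3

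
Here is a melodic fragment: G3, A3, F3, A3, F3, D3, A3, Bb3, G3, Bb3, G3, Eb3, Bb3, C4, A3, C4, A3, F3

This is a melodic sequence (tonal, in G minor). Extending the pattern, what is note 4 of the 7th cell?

G4

Grouping in 6s, the 4th note of each cell is A3, Bb3, C4.
Extending up a 2nd: D4 → Eb4 → F4 → G4.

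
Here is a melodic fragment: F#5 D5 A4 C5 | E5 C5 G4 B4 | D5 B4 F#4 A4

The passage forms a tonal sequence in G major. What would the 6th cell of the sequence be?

The 4-note cells begin on F#5, E5, D5 — each down a 2nd from the last.
Continuing the starts: C5 → B4 → A4.
So cell 6 is A4 F#4 C4 E4.

A4 F#4 C4 E4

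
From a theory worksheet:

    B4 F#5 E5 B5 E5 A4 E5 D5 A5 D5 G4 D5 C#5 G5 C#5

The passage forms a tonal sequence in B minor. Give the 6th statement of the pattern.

D4 A4 G4 D5 G4

Unit = 5 notes; the statements start on B4, A4, G4, moving down a 2nd each time.
Carrying on: F#4 → E4 → D4.
From D4 the diatonic shape gives D4 A4 G4 D5 G4.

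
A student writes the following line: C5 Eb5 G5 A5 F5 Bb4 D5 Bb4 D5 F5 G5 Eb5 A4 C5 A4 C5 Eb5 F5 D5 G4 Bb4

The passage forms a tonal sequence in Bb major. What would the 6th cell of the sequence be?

Eb4 G4 Bb4 C5 A4 D4 F4

Unit = 7 notes; the statements start on C5, Bb4, A4, moving down a 2nd each time.
Continuing the starts: G4 → F4 → Eb4.
So cell 6 is Eb4 G4 Bb4 C5 A4 D4 F4.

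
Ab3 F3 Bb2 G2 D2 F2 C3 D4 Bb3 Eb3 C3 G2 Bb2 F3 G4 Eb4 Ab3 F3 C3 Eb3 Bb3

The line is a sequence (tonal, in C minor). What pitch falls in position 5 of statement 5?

With 7-note cells, note 5 of each statement runs D2, G2, C3.
Extending up a 4th: F3 → Bb3.

Bb3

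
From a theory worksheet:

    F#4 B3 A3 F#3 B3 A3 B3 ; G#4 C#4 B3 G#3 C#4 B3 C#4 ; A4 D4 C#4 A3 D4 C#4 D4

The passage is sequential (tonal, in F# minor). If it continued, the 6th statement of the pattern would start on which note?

With a 7-note motive the entries are F#4, G#4, A4, each up a 2nd from the previous.
Continuing: B4 → C#5 → D5. Statement 6 starts on D5.

D5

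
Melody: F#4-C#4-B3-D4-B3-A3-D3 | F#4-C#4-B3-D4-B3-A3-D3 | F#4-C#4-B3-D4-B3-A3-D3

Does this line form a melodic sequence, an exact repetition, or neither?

Each 7-note cell is identical (F#4 C#4 B3 D4 B3 A3 D3), restated at the same pitch.

repetition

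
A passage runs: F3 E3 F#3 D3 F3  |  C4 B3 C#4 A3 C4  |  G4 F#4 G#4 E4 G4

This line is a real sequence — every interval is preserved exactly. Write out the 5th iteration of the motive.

With a 5-note motive the entries are F3, C4, G4, each up a 5th from the previous.
Continuing the starts: D5 → A5.
So cell 5 is A5 G#5 A#5 F#5 A5.

A5 G#5 A#5 F#5 A5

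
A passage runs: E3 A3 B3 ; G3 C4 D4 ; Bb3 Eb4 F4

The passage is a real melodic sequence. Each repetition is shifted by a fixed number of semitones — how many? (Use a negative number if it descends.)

Unit = 3 notes; the statements start on E3, G3, Bb3, moving up a 3rd each time.
E3→G3 is 55 − 52 = 3 semitones.

3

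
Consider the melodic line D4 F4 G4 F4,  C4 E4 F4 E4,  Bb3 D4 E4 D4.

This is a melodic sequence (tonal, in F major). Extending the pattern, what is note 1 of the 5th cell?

The unit is 4 notes. Position-1 pitches of the 3 shown cells: D4, C4, Bb3.
Carrying that down a 2nd forward: A3 → G3.

G3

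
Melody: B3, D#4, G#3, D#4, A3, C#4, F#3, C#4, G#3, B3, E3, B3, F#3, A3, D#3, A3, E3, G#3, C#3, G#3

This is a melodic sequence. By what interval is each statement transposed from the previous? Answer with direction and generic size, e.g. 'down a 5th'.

With a 4-note motive the entries are B3, A3, G#3, F#3, E3, each down a 2nd from the previous.
From B3 to A3: down a 2nd.

down a 2nd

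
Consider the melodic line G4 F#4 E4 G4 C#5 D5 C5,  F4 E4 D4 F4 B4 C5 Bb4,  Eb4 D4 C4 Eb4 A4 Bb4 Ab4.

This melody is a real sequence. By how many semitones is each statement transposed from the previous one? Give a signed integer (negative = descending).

With a 7-note motive the entries are G4, F4, Eb4, each down a 2nd from the previous.
G4 to F4 spans -2 semitones.

-2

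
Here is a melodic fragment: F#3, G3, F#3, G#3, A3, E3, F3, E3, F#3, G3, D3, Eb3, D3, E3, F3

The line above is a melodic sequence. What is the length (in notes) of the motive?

Try groups of 5 (3 cells in 15 notes):
F#3 G3 F#3 G#3 A3 | E3 F3 E3 F#3 G3 | D3 Eb3 D3 E3 F3
Each cell is the previous one down a 2nd — so the unit is 5 notes.

5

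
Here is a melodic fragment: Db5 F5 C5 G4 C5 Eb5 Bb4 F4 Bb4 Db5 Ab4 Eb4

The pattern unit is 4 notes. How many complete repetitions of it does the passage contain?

12 notes in groups of 4 gives 12/4 = 3 statements.
Starts: Db5, C5, Bb4 — each down a 2nd.

3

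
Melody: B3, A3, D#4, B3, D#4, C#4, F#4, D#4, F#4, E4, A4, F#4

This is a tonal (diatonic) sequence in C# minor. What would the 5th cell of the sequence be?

C#5 B4 E5 C#5

Taking 4-note groups, the heads are B3, D#4, F#4: the pattern moves up a 3rd.
Extending up a 3rd: A4 → C#5.
From C#5 the diatonic shape gives C#5 B4 E5 C#5.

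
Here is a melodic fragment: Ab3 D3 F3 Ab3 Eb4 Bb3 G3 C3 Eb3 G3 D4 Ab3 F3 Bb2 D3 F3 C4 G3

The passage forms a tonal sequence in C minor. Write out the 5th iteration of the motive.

D3 G2 Bb2 D3 Ab3 Eb3

With a 6-note motive the entries are Ab3, G3, F3, each down a 2nd from the previous.
Carrying on: Eb3 → D3.
From D3 the diatonic shape gives D3 G2 Bb2 D3 Ab3 Eb3.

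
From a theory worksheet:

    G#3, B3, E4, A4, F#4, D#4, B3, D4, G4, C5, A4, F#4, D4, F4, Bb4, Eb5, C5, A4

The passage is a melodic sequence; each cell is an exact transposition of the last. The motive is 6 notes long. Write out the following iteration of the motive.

F4 Ab4 Db5 Gb5 Eb5 C5

Unit = 6 notes; the statements start on G#3, B3, D4, moving up a 3rd each time.
From F4 the exact shape gives F4 Ab4 Db5 Gb5 Eb5 C5.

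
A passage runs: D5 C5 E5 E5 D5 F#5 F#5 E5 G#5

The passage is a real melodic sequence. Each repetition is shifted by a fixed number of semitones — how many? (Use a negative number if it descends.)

2

The 3-note cells begin on D5, E5, F#5 — each up a 2nd from the last.
D5 to E5 spans +2 semitones.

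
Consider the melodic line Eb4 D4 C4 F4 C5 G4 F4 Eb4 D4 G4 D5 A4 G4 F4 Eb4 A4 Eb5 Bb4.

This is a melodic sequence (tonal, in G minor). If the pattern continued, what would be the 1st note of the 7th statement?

D5

Grouping in 6s, the 1st note of each cell is Eb4, F4, G4.
Extending up a 2nd: A4 → Bb4 → C5 → D5.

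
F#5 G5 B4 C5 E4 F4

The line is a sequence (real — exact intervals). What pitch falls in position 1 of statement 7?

C2

Grouping in 2s, the 1st note of each cell is F#5, B4, E4.
Carrying that down a 5th forward: A3 → D3 → G2 → C2.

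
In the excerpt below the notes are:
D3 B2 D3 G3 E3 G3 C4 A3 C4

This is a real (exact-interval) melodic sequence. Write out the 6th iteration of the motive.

Eb5 C5 Eb5

The 3-note cells begin on D3, G3, C4 — each up a 4th from the last.
Extending up a 4th: F4 → Bb4 → Eb5.
Statement 6 starts on Eb5 and keeps the same exact contour: Eb5 C5 Eb5.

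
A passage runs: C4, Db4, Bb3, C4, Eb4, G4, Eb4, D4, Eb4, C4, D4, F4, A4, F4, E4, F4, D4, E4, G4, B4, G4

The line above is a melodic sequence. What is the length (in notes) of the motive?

7

21 notes total. Splitting into 3 groups of 7:
C4 Db4 Bb3 C4 Eb4 G4 Eb4 | D4 Eb4 C4 D4 F4 A4 F4 | E4 F4 D4 E4 G4 B4 G4
That's a consistent up a 2nd shift per cell, and no other grouping gives one.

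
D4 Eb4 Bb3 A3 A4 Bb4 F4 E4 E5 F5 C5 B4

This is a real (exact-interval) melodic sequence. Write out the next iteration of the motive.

B5 C6 G5 F#5

The 4-note cells begin on D4, A4, E5 — each up a 5th from the last.
Statement 4 starts on B5 and keeps the same exact contour: B5 C6 G5 F#5.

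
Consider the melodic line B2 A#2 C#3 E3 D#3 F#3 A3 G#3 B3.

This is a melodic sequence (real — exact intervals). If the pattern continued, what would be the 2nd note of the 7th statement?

With 3-note cells, note 2 of each statement runs A#2, D#3, G#3.
Carrying that up a 4th forward: C#4 → F#4 → B4 → E5.

E5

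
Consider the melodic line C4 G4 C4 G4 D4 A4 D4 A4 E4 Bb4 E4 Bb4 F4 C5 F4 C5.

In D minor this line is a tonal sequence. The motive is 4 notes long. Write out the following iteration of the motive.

G4 D5 G4 D5

Taking 4-note groups, the heads are C4, D4, E4, F4: the pattern moves up a 2nd.
Statement 5 starts on G4 and keeps the same diatonic contour: G4 D5 G4 D5.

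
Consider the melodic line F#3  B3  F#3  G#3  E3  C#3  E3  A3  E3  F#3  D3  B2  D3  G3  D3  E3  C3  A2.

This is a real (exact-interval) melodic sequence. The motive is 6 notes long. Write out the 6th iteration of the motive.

Taking 6-note groups, the heads are F#3, E3, D3: the pattern moves down a 2nd.
Extending down a 2nd: C3 → Bb2 → Ab2.
So cell 6 is Ab2 Db3 Ab2 Bb2 Gb2 Eb2.

Ab2 Db3 Ab2 Bb2 Gb2 Eb2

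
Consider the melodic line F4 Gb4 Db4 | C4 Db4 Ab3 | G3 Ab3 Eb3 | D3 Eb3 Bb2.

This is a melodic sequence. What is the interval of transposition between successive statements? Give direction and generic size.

down a 4th

The 3-note cells begin on F4, C4, G3, D3 — each down a 4th from the last.
From F4 to C4: down a 4th.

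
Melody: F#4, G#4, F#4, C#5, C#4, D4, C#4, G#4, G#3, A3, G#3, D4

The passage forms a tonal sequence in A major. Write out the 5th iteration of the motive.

Unit = 4 notes; the statements start on F#4, C#4, G#3, moving down a 4th each time.
Extending down a 4th: D3 → A2.
So cell 5 is A2 B2 A2 E3.

A2 B2 A2 E3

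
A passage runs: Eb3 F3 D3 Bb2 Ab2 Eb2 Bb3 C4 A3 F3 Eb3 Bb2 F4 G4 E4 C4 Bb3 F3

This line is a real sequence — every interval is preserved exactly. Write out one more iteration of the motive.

C5 D5 B4 G4 F4 C4

The 6-note cells begin on Eb3, Bb3, F4 — each up a 5th from the last.
From C5 the exact shape gives C5 D5 B4 G4 F4 C4.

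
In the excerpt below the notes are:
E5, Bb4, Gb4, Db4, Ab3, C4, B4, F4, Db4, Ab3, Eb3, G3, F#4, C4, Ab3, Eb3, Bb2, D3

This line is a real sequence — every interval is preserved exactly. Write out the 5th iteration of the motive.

The 6-note cells begin on E5, B4, F#4 — each down a 4th from the last.
Carrying on: C#4 → G#3.
So cell 5 is G#3 D3 Bb2 F2 C2 E2.

G#3 D3 Bb2 F2 C2 E2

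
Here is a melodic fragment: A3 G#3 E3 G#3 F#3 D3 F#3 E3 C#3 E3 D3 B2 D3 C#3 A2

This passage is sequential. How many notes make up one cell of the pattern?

3

There are 15 notes; a 3-note unit gives 5 cells:
A3 G#3 E3 | G#3 F#3 D3 | F#3 E3 C#3 | E3 D3 B2 | D3 C#3 A2
Every group is a transposition down a 2nd of the one before; no shorter unit works.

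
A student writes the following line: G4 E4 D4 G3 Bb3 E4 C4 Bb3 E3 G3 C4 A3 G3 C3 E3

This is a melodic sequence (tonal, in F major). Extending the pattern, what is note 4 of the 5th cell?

F2

Grouping in 5s, the 4th note of each cell is G3, E3, C3.
Each moves down a 3rd. Continuing: A2 → F2.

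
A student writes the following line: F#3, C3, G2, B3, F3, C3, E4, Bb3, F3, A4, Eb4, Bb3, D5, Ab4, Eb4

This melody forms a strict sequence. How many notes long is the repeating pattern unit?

3

There are 15 notes; a 3-note unit gives 5 cells:
F#3 C3 G2 | B3 F3 C3 | E4 Bb3 F3 | A4 Eb4 Bb3 | D5 Ab4 Eb4
That's a consistent up a 4th shift per cell, and no other grouping gives one.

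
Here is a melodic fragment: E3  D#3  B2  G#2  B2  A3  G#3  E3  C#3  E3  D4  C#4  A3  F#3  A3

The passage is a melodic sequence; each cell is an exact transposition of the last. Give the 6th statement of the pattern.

F5 E5 C5 A4 C5

The 5-note cells begin on E3, A3, D4 — each up a 4th from the last.
Extending up a 4th: G4 → C5 → F5.
Statement 6 starts on F5 and keeps the same exact contour: F5 E5 C5 A4 C5.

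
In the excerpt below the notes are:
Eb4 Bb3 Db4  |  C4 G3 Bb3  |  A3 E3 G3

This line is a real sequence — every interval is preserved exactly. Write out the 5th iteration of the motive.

The 3-note cells begin on Eb4, C4, A3 — each down a 3rd from the last.
Continuing the starts: F#3 → D#3.
From D#3 the exact shape gives D#3 A#2 C#3.

D#3 A#2 C#3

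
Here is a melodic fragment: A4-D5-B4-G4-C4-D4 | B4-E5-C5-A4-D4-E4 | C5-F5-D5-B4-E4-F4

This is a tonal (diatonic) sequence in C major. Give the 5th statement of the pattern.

E5 A5 F5 D5 G4 A4

Unit = 6 notes; the statements start on A4, B4, C5, moving up a 2nd each time.
Carrying on: D5 → E5.
So cell 5 is E5 A5 F5 D5 G4 A4.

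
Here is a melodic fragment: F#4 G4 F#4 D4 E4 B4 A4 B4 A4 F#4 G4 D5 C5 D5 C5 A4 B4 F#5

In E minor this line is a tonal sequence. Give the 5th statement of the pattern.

G5 A5 G5 E5 F#5 C6

Taking 6-note groups, the heads are F#4, A4, C5: the pattern moves up a 3rd.
Extending up a 3rd: E5 → G5.
So cell 5 is G5 A5 G5 E5 F#5 C6.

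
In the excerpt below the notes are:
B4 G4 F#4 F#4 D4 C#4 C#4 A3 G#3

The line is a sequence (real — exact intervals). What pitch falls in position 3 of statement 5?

Grouping in 3s, the 3rd note of each cell is F#4, C#4, G#3.
Each moves down a 4th. Continuing: D#3 → A#2.

A#2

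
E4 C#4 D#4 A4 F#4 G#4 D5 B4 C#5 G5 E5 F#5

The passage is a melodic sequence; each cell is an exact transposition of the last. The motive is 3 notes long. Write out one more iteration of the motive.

C6 A5 B5

Unit = 3 notes; the statements start on E4, A4, D5, G5, moving up a 4th each time.
So cell 5 is C6 A5 B5.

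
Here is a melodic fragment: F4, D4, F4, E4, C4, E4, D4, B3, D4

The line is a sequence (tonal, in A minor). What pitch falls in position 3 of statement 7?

The unit is 3 notes. Position-3 pitches of the 3 shown cells: F4, E4, D4.
Carrying that down a 2nd forward: C4 → B3 → A3 → G3.

G3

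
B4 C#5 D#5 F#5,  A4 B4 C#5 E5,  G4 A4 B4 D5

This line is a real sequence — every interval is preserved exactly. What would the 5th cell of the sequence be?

Taking 4-note groups, the heads are B4, A4, G4: the pattern moves down a 2nd.
Extending down a 2nd: F4 → Eb4.
So cell 5 is Eb4 F4 G4 Bb4.

Eb4 F4 G4 Bb4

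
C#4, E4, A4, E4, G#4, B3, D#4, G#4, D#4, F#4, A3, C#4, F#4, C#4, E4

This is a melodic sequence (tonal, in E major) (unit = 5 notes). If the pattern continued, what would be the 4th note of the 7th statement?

F#3

The unit is 5 notes. Position-4 pitches of the 3 shown cells: E4, D#4, C#4.
Carrying that down a 2nd forward: B3 → A3 → G#3 → F#3.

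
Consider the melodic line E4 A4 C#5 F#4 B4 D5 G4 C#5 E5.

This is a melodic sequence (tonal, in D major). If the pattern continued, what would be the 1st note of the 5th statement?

The unit is 3 notes. Position-1 pitches of the 3 shown cells: E4, F#4, G4.
Extending up a 2nd: A4 → B4.

B4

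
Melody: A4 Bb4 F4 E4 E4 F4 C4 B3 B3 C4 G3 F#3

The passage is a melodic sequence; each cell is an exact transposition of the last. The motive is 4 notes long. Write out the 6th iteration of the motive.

G#2 A2 E2 D#2

Unit = 4 notes; the statements start on A4, E4, B3, moving down a 4th each time.
Continuing the starts: F#3 → C#3 → G#2.
From G#2 the exact shape gives G#2 A2 E2 D#2.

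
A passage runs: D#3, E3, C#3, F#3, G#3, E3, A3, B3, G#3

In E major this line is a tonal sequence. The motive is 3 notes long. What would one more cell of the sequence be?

C#4 D#4 B3

The 3-note cells begin on D#3, F#3, A3 — each up a 3rd from the last.
Statement 4 starts on C#4 and keeps the same diatonic contour: C#4 D#4 B3.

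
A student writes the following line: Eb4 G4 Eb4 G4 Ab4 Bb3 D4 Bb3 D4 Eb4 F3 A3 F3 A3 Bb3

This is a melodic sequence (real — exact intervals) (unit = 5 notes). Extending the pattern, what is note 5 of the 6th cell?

The unit is 5 notes. Position-5 pitches of the 3 shown cells: Ab4, Eb4, Bb3.
Each moves down a 4th. Continuing: F3 → C3 → G2.

G2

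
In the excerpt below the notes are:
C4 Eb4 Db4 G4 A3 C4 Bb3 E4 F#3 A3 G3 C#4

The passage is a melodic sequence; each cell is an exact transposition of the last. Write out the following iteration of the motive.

Taking 4-note groups, the heads are C4, A3, F#3: the pattern moves down a 3rd.
So cell 4 is D#3 F#3 E3 A#3.

D#3 F#3 E3 A#3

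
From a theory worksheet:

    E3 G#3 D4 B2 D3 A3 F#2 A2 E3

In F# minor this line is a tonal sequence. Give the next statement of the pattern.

Taking 3-note groups, the heads are E3, B2, F#2: the pattern moves down a 4th.
From C#2 the diatonic shape gives C#2 E2 B2.

C#2 E2 B2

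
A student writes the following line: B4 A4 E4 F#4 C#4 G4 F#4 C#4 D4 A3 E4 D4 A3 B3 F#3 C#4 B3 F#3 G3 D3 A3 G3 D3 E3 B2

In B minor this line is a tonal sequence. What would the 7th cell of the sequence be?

Unit = 5 notes; the statements start on B4, G4, E4, C#4, A3, moving down a 3rd each time.
Carrying on: F#3 → D3.
From D3 the diatonic shape gives D3 C#3 G2 A2 E2.

D3 C#3 G2 A2 E2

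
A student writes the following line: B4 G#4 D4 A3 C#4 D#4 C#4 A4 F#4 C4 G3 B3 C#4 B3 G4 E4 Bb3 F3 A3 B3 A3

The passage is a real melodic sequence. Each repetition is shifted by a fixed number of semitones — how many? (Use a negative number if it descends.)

With a 7-note motive the entries are B4, A4, G4, each down a 2nd from the previous.
B4→A4 is 69 − 71 = -2 semitones.

-2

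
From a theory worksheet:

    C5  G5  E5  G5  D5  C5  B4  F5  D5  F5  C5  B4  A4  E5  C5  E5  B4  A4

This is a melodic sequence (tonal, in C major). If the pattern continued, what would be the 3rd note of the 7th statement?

F4

With 6-note cells, note 3 of each statement runs E5, D5, C5.
Extending down a 2nd: B4 → A4 → G4 → F4.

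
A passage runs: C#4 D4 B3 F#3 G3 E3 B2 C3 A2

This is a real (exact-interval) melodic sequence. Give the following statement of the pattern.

Taking 3-note groups, the heads are C#4, F#3, B2: the pattern moves down a 5th.
From E2 the exact shape gives E2 F2 D2.

E2 F2 D2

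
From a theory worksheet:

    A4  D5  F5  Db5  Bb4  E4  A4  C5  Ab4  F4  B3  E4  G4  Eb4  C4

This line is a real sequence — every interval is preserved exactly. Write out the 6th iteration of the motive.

Taking 5-note groups, the heads are A4, E4, B3: the pattern moves down a 4th.
Continuing the starts: F#3 → C#3 → G#2.
So cell 6 is G#2 C#3 E3 C3 A2.

G#2 C#3 E3 C3 A2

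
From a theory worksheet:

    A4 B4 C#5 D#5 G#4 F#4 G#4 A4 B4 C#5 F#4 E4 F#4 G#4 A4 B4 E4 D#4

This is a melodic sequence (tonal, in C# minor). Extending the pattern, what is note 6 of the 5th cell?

B3

With 6-note cells, note 6 of each statement runs F#4, E4, D#4.
Each moves down a 2nd. Continuing: C#4 → B3.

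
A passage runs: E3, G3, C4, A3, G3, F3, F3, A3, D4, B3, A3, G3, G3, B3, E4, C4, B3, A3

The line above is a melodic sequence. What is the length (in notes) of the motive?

6

18 notes total. Splitting into 3 groups of 6:
E3 G3 C4 A3 G3 F3 | F3 A3 D4 B3 A3 G3 | G3 B3 E4 C4 B3 A3
That's a consistent up a 2nd shift per cell, and no other grouping gives one.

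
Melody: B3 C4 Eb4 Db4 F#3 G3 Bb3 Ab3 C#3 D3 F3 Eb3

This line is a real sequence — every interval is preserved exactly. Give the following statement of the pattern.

Unit = 4 notes; the statements start on B3, F#3, C#3, moving down a 4th each time.
From G#2 the exact shape gives G#2 A2 C3 Bb2.

G#2 A2 C3 Bb2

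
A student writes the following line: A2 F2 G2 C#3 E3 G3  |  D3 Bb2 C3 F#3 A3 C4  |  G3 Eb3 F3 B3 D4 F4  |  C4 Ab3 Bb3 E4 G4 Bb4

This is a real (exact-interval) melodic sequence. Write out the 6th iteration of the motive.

With a 6-note motive the entries are A2, D3, G3, C4, each up a 4th from the previous.
Continuing the starts: F4 → Bb4.
Statement 6 starts on Bb4 and keeps the same exact contour: Bb4 Gb4 Ab4 D5 F5 Ab5.

Bb4 Gb4 Ab4 D5 F5 Ab5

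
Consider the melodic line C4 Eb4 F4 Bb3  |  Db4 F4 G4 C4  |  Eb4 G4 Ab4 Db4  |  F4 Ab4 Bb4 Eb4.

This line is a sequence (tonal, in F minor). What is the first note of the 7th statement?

Bb4

Unit = 4 notes; the statements start on C4, Db4, Eb4, F4, moving up a 2nd each time.
Continuing: G4 → Ab4 → Bb4. Statement 7 starts on Bb4.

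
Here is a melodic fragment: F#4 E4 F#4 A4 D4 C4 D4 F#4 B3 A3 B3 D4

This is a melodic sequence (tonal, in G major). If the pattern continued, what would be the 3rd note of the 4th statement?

G3

With 4-note cells, note 3 of each statement runs F#4, D4, B3.
One more down a 3rd gives G3.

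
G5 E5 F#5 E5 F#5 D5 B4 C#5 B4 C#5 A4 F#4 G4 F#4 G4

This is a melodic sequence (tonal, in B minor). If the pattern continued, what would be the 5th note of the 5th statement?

A3

The unit is 5 notes. Position-5 pitches of the 3 shown cells: F#5, C#5, G4.
Extending down a 4th: D4 → A3.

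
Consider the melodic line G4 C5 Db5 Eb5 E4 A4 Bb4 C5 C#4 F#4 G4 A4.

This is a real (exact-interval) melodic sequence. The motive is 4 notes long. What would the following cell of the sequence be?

Unit = 4 notes; the statements start on G4, E4, C#4, moving down a 3rd each time.
Statement 4 starts on A#3 and keeps the same exact contour: A#3 D#4 E4 F#4.

A#3 D#4 E4 F#4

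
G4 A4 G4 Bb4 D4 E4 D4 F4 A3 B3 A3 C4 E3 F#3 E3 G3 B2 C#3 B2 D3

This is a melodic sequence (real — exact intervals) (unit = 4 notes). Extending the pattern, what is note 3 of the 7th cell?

C#2

The unit is 4 notes. Position-3 pitches of the 5 shown cells: G4, D4, A3, E3, B2.
Each moves down a 4th. Continuing: F#2 → C#2.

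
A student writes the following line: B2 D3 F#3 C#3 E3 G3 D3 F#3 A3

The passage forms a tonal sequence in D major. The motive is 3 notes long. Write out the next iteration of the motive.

E3 G3 B3

Unit = 3 notes; the statements start on B2, C#3, D3, moving up a 2nd each time.
From E3 the diatonic shape gives E3 G3 B3.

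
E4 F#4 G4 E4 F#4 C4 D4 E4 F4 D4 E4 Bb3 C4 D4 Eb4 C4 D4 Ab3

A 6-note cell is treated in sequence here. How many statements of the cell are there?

3

18 notes in groups of 6 gives 18/6 = 3 statements.
Starts: E4, D4, C4 — each down a 2nd.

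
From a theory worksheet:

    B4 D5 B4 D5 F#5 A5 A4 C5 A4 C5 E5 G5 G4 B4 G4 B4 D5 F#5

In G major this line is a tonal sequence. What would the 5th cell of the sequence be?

Unit = 6 notes; the statements start on B4, A4, G4, moving down a 2nd each time.
Continuing the starts: F#4 → E4.
So cell 5 is E4 G4 E4 G4 B4 D5.

E4 G4 E4 G4 B4 D5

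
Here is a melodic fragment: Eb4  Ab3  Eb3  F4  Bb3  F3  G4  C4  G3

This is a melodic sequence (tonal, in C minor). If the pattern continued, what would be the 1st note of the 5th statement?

With 3-note cells, note 1 of each statement runs Eb4, F4, G4.
Each moves up a 2nd. Continuing: Ab4 → Bb4.

Bb4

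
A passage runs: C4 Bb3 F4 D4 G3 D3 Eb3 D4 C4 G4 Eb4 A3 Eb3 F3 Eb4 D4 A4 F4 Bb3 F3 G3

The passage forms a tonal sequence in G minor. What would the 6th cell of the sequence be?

A4 G4 D5 Bb4 Eb4 Bb3 C4

Taking 7-note groups, the heads are C4, D4, Eb4: the pattern moves up a 2nd.
Extending up a 2nd: F4 → G4 → A4.
So cell 6 is A4 G4 D5 Bb4 Eb4 Bb3 C4.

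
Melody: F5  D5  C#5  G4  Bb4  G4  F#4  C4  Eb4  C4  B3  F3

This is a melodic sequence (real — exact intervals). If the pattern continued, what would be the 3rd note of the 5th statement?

A2

The unit is 4 notes. Position-3 pitches of the 3 shown cells: C#5, F#4, B3.
Each moves down a 5th. Continuing: E3 → A2.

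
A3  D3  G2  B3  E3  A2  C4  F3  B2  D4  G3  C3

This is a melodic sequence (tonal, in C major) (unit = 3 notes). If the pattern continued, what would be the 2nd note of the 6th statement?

B3

Grouping in 3s, the 2nd note of each cell is D3, E3, F3, G3.
Each moves up a 2nd. Continuing: A3 → B3.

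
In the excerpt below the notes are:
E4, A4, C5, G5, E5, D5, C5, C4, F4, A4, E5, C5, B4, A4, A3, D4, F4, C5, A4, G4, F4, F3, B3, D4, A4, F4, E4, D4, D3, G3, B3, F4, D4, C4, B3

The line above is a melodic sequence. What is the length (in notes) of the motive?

35 notes total. Splitting into 5 groups of 7:
E4 A4 C5 G5 E5 D5 C5 | C4 F4 A4 E5 C5 B4 A4 | A3 D4 F4 C5 A4 G4 F4 | F3 B3 D4 A4 F4 E4 D4 | D3 G3 B3 F4 D4 C4 B3
Every group is a transposition down a 3rd of the one before; no shorter unit works.

7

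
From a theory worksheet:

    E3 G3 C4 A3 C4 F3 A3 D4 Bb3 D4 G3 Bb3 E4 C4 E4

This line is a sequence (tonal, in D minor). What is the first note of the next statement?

A3

With a 5-note motive the entries are E3, F3, G3, each up a 2nd from the previous.
One more step up a 2nd gives A3.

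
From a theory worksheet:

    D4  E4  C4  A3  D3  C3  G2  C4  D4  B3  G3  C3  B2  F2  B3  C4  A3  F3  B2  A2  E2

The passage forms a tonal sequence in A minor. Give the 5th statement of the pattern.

G3 A3 F3 D3 G2 F2 C2

Unit = 7 notes; the statements start on D4, C4, B3, moving down a 2nd each time.
Extending down a 2nd: A3 → G3.
From G3 the diatonic shape gives G3 A3 F3 D3 G2 F2 C2.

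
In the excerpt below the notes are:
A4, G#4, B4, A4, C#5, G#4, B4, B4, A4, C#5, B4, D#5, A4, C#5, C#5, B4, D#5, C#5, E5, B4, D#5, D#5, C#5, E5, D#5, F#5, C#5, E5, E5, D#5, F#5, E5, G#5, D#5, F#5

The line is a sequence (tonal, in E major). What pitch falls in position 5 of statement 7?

B5

The unit is 7 notes. Position-5 pitches of the 5 shown cells: C#5, D#5, E5, F#5, G#5.
Each moves up a 2nd. Continuing: A5 → B5.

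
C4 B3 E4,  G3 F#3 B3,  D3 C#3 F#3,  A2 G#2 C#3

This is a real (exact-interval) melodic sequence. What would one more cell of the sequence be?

E2 D#2 G#2

Taking 3-note groups, the heads are C4, G3, D3, A2: the pattern moves down a 4th.
From E2 the exact shape gives E2 D#2 G#2.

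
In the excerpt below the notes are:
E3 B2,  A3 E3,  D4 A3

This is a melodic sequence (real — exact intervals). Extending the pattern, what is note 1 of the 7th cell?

With 2-note cells, note 1 of each statement runs E3, A3, D4.
Carrying that up a 4th forward: G4 → C5 → F5 → Bb5.

Bb5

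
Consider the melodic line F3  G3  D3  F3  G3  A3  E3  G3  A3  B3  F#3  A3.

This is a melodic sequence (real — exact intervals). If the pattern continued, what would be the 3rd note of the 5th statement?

A#3

Grouping in 4s, the 3rd note of each cell is D3, E3, F#3.
Carrying that up a 2nd forward: G#3 → A#3.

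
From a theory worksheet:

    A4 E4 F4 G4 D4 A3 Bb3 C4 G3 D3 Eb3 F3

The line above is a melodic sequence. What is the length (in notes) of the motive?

4

There are 12 notes; a 4-note unit gives 3 cells:
A4 E4 F4 G4 | D4 A3 Bb3 C4 | G3 D3 Eb3 F3
Every group is a transposition down a 5th of the one before; no shorter unit works.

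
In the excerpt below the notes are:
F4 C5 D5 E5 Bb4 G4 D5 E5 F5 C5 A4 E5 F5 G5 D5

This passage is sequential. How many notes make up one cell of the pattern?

5

Try groups of 5 (3 cells in 15 notes):
F4 C5 D5 E5 Bb4 | G4 D5 E5 F5 C5 | A4 E5 F5 G5 D5
That's a consistent up a 2nd shift per cell, and no other grouping gives one.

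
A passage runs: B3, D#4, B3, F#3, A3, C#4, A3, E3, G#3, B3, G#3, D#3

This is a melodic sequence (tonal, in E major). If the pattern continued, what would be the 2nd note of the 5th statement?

G#3

Grouping in 4s, the 2nd note of each cell is D#4, C#4, B3.
Each moves down a 2nd. Continuing: A3 → G#3.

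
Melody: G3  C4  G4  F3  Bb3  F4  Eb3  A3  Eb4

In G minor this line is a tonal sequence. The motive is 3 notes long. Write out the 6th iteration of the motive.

Unit = 3 notes; the statements start on G3, F3, Eb3, moving down a 2nd each time.
Extending down a 2nd: D3 → C3 → Bb2.
Statement 6 starts on Bb2 and keeps the same diatonic contour: Bb2 Eb3 Bb3.

Bb2 Eb3 Bb3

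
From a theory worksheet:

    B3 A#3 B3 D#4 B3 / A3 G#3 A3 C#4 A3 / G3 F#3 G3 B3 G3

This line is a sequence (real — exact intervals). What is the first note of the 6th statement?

Db3

With a 5-note motive the entries are B3, A3, G3, each down a 2nd from the previous.
Continuing: F3 → Eb3 → Db3. Statement 6 starts on Db3.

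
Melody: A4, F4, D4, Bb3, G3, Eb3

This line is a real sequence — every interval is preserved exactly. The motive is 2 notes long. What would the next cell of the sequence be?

Unit = 2 notes; the statements start on A4, D4, G3, moving down a 5th each time.
So cell 4 is C3 Ab2.

C3 Ab2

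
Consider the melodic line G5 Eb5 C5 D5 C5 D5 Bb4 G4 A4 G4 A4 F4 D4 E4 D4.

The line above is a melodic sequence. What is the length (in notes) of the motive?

15 notes total. Splitting into 3 groups of 5:
G5 Eb5 C5 D5 C5 | D5 Bb4 G4 A4 G4 | A4 F4 D4 E4 D4
That's a consistent down a 4th shift per cell, and no other grouping gives one.

5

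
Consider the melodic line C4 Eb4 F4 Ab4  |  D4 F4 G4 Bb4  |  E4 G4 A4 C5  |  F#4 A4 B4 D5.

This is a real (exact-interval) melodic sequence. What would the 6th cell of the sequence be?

A#4 C#5 D#5 F#5

The 4-note cells begin on C4, D4, E4, F#4 — each up a 2nd from the last.
Continuing the starts: G#4 → A#4.
From A#4 the exact shape gives A#4 C#5 D#5 F#5.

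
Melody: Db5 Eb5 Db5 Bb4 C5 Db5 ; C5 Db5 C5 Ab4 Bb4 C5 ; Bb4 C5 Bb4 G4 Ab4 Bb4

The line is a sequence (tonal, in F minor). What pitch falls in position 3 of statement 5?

With 6-note cells, note 3 of each statement runs Db5, C5, Bb4.
Extending down a 2nd: Ab4 → G4.

G4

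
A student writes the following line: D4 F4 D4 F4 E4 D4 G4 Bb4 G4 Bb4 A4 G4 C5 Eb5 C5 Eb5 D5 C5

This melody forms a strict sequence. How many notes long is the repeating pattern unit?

There are 18 notes; a 6-note unit gives 3 cells:
D4 F4 D4 F4 E4 D4 | G4 Bb4 G4 Bb4 A4 G4 | C5 Eb5 C5 Eb5 D5 C5
Every group is a transposition up a 4th of the one before; no shorter unit works.

6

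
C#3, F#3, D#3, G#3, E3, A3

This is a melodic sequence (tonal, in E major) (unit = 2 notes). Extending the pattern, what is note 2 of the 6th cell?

Grouping in 2s, the 2nd note of each cell is F#3, G#3, A3.
Carrying that up a 2nd forward: B3 → C#4 → D#4.

D#4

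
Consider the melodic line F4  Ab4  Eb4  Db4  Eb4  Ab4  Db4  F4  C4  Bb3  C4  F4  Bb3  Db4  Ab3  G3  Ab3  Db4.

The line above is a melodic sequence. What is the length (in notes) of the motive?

There are 18 notes; a 6-note unit gives 3 cells:
F4 Ab4 Eb4 Db4 Eb4 Ab4 | Db4 F4 C4 Bb3 C4 F4 | Bb3 Db4 Ab3 G3 Ab3 Db4
That's a consistent down a 3rd shift per cell, and no other grouping gives one.

6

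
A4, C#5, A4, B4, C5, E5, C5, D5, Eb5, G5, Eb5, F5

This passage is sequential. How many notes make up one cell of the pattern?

4

There are 12 notes; a 4-note unit gives 3 cells:
A4 C#5 A4 B4 | C5 E5 C5 D5 | Eb5 G5 Eb5 F5
Each cell is the previous one up a 3rd — so the unit is 4 notes.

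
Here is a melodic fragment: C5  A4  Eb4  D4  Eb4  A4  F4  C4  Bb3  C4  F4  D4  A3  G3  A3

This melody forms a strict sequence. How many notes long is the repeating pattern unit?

Try groups of 5 (3 cells in 15 notes):
C5 A4 Eb4 D4 Eb4 | A4 F4 C4 Bb3 C4 | F4 D4 A3 G3 A3
That's a consistent down a 3rd shift per cell, and no other grouping gives one.

5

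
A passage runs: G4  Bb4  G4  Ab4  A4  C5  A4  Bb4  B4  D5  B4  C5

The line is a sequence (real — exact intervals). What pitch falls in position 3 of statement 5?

D#5

Grouping in 4s, the 3rd note of each cell is G4, A4, B4.
Each moves up a 2nd. Continuing: C#5 → D#5.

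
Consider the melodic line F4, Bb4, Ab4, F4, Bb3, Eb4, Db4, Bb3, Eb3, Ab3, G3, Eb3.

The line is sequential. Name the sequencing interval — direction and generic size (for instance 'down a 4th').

down a 5th

With a 4-note motive the entries are F4, Bb3, Eb3, each down a 5th from the previous.
F4 to Bb3 is down a 5th.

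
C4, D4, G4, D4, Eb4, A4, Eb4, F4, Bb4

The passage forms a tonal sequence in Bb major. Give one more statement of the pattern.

Unit = 3 notes; the statements start on C4, D4, Eb4, moving up a 2nd each time.
So cell 4 is F4 G4 C5.

F4 G4 C5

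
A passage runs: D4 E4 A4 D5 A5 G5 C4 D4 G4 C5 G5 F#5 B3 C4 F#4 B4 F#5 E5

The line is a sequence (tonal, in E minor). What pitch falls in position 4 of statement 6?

With 6-note cells, note 4 of each statement runs D5, C5, B4.
Carrying that down a 2nd forward: A4 → G4 → F#4.

F#4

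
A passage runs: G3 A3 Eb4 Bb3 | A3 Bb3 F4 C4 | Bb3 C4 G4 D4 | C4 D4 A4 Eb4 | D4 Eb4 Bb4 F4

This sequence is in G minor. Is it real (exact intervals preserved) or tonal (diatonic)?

Every note is diatonic to G minor.
Cell 1 has +2 semitones from note 1 to 2, but cell 2 has +1 — the interval quality changes while the contour stays the same, which is the hallmark of a tonal sequence.

tonal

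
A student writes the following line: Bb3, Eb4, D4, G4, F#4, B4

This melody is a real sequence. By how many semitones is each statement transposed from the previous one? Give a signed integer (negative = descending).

Unit = 2 notes; the statements start on Bb3, D4, F#4, moving up a 3rd each time.
Bb3 to D4 spans +4 semitones.

4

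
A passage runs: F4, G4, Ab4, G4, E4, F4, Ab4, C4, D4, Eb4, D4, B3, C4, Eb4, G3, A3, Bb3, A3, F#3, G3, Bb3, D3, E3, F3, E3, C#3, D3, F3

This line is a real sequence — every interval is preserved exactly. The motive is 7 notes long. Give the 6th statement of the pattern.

Unit = 7 notes; the statements start on F4, C4, G3, D3, moving down a 4th each time.
Extending down a 4th: A2 → E2.
Statement 6 starts on E2 and keeps the same exact contour: E2 F#2 G2 F#2 D#2 E2 G2.

E2 F#2 G2 F#2 D#2 E2 G2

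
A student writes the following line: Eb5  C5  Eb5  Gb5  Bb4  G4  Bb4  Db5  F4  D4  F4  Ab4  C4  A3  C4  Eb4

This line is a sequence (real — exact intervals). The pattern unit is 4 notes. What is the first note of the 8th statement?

The 4-note cells begin on Eb5, Bb4, F4, C4 — each down a 4th from the last.
Continuing: G3 → D3 → A2 → E2. Statement 8 starts on E2.

E2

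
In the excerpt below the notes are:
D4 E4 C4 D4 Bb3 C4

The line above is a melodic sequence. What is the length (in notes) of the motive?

2

Try groups of 2 (3 cells in 6 notes):
D4 E4 | C4 D4 | Bb3 C4
Every group is a transposition down a 2nd of the one before; no shorter unit works.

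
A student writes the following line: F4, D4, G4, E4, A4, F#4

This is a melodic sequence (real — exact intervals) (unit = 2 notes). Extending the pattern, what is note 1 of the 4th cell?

The unit is 2 notes. Position-1 pitches of the 3 shown cells: F4, G4, A4.
One more up a 2nd gives B4.

B4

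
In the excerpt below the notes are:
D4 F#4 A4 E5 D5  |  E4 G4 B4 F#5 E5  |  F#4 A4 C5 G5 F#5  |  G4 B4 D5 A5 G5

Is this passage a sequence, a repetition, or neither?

Each 5-note cell is the previous one transposed up a 2nd.

sequence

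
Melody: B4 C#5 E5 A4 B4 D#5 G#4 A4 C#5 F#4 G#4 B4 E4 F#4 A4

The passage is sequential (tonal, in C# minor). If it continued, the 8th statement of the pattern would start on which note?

With a 3-note motive the entries are B4, A4, G#4, F#4, E4, each down a 2nd from the previous.
Extending the heads down a 2nd: D#4 → C#4 → B3.

B3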